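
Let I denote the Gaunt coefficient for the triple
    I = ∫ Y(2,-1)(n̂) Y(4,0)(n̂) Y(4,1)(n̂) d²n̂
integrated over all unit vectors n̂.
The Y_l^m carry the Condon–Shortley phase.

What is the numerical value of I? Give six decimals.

m-sum 0 ✓  L=10 even ✓  2≤4≤6 ✓
Π(2lᵢ+1) = 5×9×9 = 405
triangle coeff Δ(2,4,4) = 1/13860
Σ_t [0,2]: t=0:+1/192 t=1:−1/36 t=2:+1/192 = -5/288
(3j)²=20/693 [(2 4 4; 0 0 0)], sign=-1
Σ_t [1,2]: t=1:−1/72 t=2:+1/96 = -1/288
(3j)²=1/462 [(2 4 4; -1 0 1)], sign=+1
⇒ 4πI² = 150/5929
I = (-1)√(150/5929/(4π)) = -0.04486937

-0.044869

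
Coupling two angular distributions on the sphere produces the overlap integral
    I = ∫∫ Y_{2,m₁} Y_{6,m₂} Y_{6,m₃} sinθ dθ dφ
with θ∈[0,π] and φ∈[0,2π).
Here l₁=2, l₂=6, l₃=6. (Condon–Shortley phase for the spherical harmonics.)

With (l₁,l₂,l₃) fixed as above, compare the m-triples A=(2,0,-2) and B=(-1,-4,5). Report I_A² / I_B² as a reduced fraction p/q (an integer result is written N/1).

Same 2,6,6: normalisation and zero-m 3j drop out of the ratio.
A: Δ: 2! 2! 10! / 15! → 1/90090; sum: t=0:+1/69120 = 1/69120; 3j²(2 6 6; 2 0 -2) = Δ·Π!·Σ² = 4/143  (sign +1)
B: Δ: 2! 2! 10! / 15! → 1/90090; sum: t=1:−1/725760 t=2:+1/7257600 = -1/806400; 3j²(2 6 6; -1 -4 5) = Δ·Π!·Σ² = 27/910  (sign +1)
I_A²/I_B² = (4/143)/(27/910) = 280/297

280/297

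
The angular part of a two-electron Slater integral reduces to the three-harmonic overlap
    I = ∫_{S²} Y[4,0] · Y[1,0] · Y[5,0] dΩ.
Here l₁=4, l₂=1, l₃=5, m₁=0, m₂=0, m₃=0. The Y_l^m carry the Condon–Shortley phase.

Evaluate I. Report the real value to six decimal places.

m-sum 0 ✓  L=10 even ✓  3≤5≤5 ✓
Π(2lᵢ+1) = 9×3×11 = 297
triangle coeff Δ(4,1,5) = 1/495
Σ_t [0,0]: t=0:+1/576 = 1/576
(3j)²=5/99 [(4 1 5; 0 0 0)], sign=-1
(m-triple is (0,0,0) — same symbol as above.)
⇒ 4πI² = 25/33
I = (+1)√(25/33/(4π)) = 0.24553200

0.245532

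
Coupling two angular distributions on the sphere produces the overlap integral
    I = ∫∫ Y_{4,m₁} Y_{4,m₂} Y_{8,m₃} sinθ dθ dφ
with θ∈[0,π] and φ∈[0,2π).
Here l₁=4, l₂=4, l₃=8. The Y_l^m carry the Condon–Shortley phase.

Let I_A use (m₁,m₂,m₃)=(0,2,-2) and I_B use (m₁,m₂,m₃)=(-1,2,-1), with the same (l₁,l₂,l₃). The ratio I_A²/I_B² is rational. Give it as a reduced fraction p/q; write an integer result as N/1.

Same 4,4,8: normalisation and zero-m 3j drop out of the ratio.
A: Δ: 0! 8! 8! / 17! → 1/218790; sum: t=0:+1/829440 = 1/829440; 3j²(4 4 8; 0 2 -2) = Δ·Π!·Σ² = 35/2431  (sign +1)
B: Δ: 0! 8! 8! / 17! → 1/218790; sum: t=0:+1/1036800 = 1/1036800; 3j²(4 4 8; -1 2 -1) = Δ·Π!·Σ² = 98/12155  (sign -1)
I_A²/I_B² = (35/2431)/(98/12155) = 25/14

25/14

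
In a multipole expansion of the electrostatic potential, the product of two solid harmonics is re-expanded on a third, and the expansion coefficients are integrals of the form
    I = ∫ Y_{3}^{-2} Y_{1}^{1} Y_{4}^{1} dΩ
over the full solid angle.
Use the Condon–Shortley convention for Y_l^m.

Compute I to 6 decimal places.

Checks pass: Σm=0; 8 even; l₃=4∈[2,4].
(2·3+1)(2·1+1)(2·4+1) = 189
Δ: 0! 6! 2! / 9! → 1/252
sum: t=0:+1/36 = 1/36
3j²(3 1 4; 0 0 0) = Δ·Π!·Σ² = 4/63  (sign +1)
sum: t=0:+1/240 = 1/240
3j²(3 1 4; -2 1 1) = Δ·Π!·Σ² = 1/84  (sign -1)
combine: 4πI² = 189·4/63·1/84 = 1/7
take √, sign -1: I = -0.10662181

-0.106622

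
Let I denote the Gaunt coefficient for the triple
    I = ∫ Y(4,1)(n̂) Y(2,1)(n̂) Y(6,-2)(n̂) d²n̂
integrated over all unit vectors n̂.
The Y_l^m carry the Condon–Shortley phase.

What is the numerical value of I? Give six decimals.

m-sum 0 ✓  L=12 even ✓  2≤6≤6 ✓
Π(2lᵢ+1) = 9×5×13 = 585
triangle coeff Δ(4,2,6) = 1/6435
Σ_t [0,0]: t=0:+1/2304 = 1/2304
(3j)²=5/143 [(4 2 6; 0 0 0)], sign=+1
Σ_t [0,0]: t=0:+1/4320 = 1/4320
(3j)²=224/6435 [(4 2 6; 1 1 -2)], sign=+1
⇒ 4πI² = 1120/1573
I = (+1)√(1120/1573/(4π)) = 0.23803440

0.238034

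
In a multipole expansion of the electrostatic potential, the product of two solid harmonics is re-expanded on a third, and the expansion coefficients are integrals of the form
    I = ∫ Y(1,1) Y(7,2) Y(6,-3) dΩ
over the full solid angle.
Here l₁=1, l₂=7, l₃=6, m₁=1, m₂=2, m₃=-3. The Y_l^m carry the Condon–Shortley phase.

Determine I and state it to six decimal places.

0.110647

Checks pass: Σm=0; 14 even; l₃=6∈[6,8].
(2·1+1)(2·7+1)(2·6+1) = 585
Δ: 2! 0! 12! / 15! → 1/1365
sum: t=1:−1/518400 = -1/518400
3j²(1 7 6; 0 0 0) = Δ·Π!·Σ² = 7/195  (sign -1)
sum: t=0:+1/4354560 = 1/4354560
3j²(1 7 6; 1 2 -3) = Δ·Π!·Σ² = 2/273  (sign -1)
combine: 4πI² = 585·7/195·2/273 = 2/13
take √, sign +1: I = 0.11064668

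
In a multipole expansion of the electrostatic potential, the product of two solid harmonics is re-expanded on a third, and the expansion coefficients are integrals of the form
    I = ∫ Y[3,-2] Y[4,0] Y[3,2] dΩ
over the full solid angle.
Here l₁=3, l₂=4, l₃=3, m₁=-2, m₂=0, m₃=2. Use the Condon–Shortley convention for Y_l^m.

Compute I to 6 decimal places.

-0.179515

m-sum 0 ✓  L=10 even ✓  1≤3≤7 ✓
Π(2lᵢ+1) = 7×9×7 = 441
triangle coeff Δ(3,4,3) = 1/34650
Σ_t [1,3]: t=1:−1/72 t=2:+1/16 t=3:−1/72 = 5/144
(3j)²=2/77 [(3 4 3; 0 0 0)], sign=-1
Σ_t [3,4]: t=3:−1/72 t=4:+1/576 = -7/576
(3j)²=7/198 [(3 4 3; -2 0 2)], sign=+1
⇒ 4πI² = 49/121
I = (-1)√(49/121/(4π)) = -0.17951487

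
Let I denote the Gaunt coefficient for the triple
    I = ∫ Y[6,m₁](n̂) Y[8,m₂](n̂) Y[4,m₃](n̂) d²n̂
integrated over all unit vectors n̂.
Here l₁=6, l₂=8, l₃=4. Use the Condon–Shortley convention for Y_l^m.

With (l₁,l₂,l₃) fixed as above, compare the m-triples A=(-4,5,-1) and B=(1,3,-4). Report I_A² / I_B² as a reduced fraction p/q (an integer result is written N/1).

Same 6,8,4: normalisation and zero-m 3j drop out of the ratio.
A: Δ: 10! 2! 6! / 19! → 1/23279256; sum: t=8:+1/19353600 t=9:−1/17418240 t=10:+1/261273600 = -1/522547200; 3j²(6 8 4; -4 5 -1) = Δ·Π!·Σ² = 5/162792  (sign +1)
B: Δ: 10! 2! 6! / 19! → 1/23279256; sum: t=5:−1/20736000 = -1/20736000; 3j²(6 8 4; 1 3 -4) = Δ·Π!·Σ² = 49/4199  (sign -1)
I_A²/I_B² = (5/162792)/(49/4199) = 65/24696

65/24696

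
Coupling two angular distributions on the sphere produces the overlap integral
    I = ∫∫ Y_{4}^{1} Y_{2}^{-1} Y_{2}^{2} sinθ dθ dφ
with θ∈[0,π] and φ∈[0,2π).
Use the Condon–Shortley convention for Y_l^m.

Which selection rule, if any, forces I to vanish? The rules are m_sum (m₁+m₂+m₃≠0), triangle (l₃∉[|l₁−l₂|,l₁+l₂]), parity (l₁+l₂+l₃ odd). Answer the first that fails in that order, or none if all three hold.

m₁+m₂+m₃ = 1 − 1 + 2 = 2  ✗
triangle: |4−2|=2 ≤ l₃=2 ≤ 4+2=6
parity: l₁+l₂+l₃ = 8 is even

m_sum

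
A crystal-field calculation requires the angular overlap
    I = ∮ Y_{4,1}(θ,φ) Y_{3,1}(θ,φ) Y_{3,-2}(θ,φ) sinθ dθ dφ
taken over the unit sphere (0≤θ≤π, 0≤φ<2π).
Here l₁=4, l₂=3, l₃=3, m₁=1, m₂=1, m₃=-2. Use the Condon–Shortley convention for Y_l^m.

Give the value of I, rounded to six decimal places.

0.145070

Rules hold: Σm=0, L=10 even, 1≤3≤7.
N = 9·7·7 = 441
Δ = 4!·4!·2!/11! = 1/34650
Racah Σ t=1..3: t=1:−1/72 t=2:+1/16 t=3:−1/72 = 5/144
⇒ 3j(4 3 3; 0 0 0)² = 2/77, sgn -1
Racah Σ t=2..3: t=2:+1/48 t=3:−1/144 = 1/72
⇒ 3j(4 3 3; 1 1 -2)² = 16/693, sgn -1
4πI² = N·(3j₀)²·(3jₘ)² = 32/121
I = +1·√(0.264463/4π) = 0.14506992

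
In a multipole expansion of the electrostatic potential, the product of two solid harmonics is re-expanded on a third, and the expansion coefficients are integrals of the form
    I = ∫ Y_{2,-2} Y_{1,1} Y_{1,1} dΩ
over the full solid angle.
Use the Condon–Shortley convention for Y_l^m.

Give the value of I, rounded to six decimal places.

Rules hold: Σm=0, L=4 even, 1≤1≤3.
N = 5·3·3 = 45
Δ = 2!·2!·0!/5! = 1/30
Racah Σ t=1..1: t=1:−1/1 = -1/1
⇒ 3j(2 1 1; 0 0 0)² = 2/15, sgn +1
Racah Σ t=2..2: t=2:+1/4 = 1/4
⇒ 3j(2 1 1; -2 1 1)² = 1/5, sgn +1
4πI² = N·(3j₀)²·(3jₘ)² = 6/5
I = +1·√(1.2/4π) = 0.30901936

0.309019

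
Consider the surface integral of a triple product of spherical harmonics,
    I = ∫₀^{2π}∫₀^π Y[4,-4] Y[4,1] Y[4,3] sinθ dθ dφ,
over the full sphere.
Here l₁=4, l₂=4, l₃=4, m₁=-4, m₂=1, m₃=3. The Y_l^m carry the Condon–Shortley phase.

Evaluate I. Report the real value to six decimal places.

m-sum 0 ✓  L=12 even ✓  0≤4≤8 ✓
Π(2lᵢ+1) = 9×9×9 = 729
triangle coeff Δ(4,4,4) = 1/450450
Σ_t [0,4]: t=0:+1/13824 t=1:−1/216 t=2:+1/64 t=3:−1/216 t=4:+1/13824 = 5/768
(3j)²=18/1001 [(4 4 4; 0 0 0)], sign=+1
Σ_t [4,4]: t=4:+1/3456 = 1/3456
(3j)²=35/1287 [(4 4 4; -4 1 3)], sign=-1
⇒ 4πI² = 7290/20449
I = (-1)√(7290/20449/(4π)) = -0.16843130

-0.168431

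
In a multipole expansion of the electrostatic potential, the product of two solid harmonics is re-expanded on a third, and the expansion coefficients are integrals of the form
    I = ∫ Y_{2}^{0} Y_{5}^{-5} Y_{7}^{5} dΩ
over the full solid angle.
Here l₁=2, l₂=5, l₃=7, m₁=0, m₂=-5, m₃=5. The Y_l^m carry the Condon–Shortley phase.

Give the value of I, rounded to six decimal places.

-0.092064

Rules hold: Σm=0, L=14 even, 3≤7≤7.
N = 5·11·15 = 825
Δ = 0!·4!·10!/15! = 1/15015
Racah Σ t=0..0: t=0:+1/57600 = 1/57600
⇒ 3j(2 5 7; 0 0 0)² = 21/715, sgn -1
Racah Σ t=0..0: t=0:+1/14515200 = 1/14515200
⇒ 3j(2 5 7; 0 -5 5)² = 2/455, sgn +1
4πI² = N·(3j₀)²·(3jₘ)² = 18/169
I = -1·√(0.106509/4π) = -0.09206360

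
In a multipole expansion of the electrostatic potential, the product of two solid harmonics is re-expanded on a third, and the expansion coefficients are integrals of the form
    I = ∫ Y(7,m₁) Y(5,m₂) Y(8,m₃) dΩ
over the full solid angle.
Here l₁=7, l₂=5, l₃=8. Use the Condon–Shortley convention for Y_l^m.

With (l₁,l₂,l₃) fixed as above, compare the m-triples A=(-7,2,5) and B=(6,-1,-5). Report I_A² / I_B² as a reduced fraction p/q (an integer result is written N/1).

2/1

Shared (l₁,l₂,l₃)=(7,5,8): N and (l;000)² cancel in I_A²/I_B².
A: Δ = 4!·10!·6!/21! = 1/814773960; Racah Σ t=4..4: t=4:+1/3135283200 = 1/3135283200; ⇒ 3j(7 5 8; -7 2 5)² = 143/11628, sgn -1
B: Δ = 4!·10!·6!/21! = 1/814773960; Racah Σ t=0..1: t=0:+1/418037760 t=1:−1/783820800 = 1/895795200; ⇒ 3j(7 5 8; 6 -1 -5)² = 143/23256, sgn -1
I_A²/I_B² = (143/11628)/(143/23256) = 2/1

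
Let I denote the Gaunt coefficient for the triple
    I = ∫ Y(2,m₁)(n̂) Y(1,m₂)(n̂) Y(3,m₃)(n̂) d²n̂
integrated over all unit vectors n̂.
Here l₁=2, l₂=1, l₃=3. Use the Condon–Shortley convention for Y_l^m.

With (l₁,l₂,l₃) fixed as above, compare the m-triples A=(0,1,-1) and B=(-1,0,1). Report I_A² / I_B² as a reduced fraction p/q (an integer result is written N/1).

Shared (l₁,l₂,l₃)=(2,1,3): N and (l;000)² cancel in I_A²/I_B².
A: Δ = 0!·4!·2!/7! = 1/105; Racah Σ t=0..0: t=0:+1/8 = 1/8; ⇒ 3j(2 1 3; 0 1 -1)² = 2/35, sgn +1
B: Δ = 0!·4!·2!/7! = 1/105; Racah Σ t=0..0: t=0:+1/6 = 1/6; ⇒ 3j(2 1 3; -1 0 1)² = 8/105, sgn +1
I_A²/I_B² = (2/35)/(8/105) = 3/4

3/4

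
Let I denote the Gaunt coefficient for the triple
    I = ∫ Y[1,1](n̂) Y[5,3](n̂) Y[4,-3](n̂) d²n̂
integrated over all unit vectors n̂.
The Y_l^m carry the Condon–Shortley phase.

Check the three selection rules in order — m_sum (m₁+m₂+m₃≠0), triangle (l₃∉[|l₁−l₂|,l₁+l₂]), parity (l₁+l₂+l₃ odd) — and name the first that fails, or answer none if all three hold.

m₁+m₂+m₃ = 1 + 3 − 3 = 1  ✗
triangle: |1−5|=4 ≤ l₃=4 ≤ 1+5=6
parity: l₁+l₂+l₃ = 10 is even

m_sum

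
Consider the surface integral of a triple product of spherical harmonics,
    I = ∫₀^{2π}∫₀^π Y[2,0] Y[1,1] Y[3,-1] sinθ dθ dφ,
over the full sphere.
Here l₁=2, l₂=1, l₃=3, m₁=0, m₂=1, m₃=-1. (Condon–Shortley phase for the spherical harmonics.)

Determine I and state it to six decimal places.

-0.202301

Rules hold: Σm=0, L=6 even, 1≤3≤3.
N = 5·3·7 = 105
Δ = 0!·4!·2!/7! = 1/105
Racah Σ t=0..0: t=0:+1/4 = 1/4
⇒ 3j(2 1 3; 0 0 0)² = 3/35, sgn -1
Racah Σ t=0..0: t=0:+1/8 = 1/8
⇒ 3j(2 1 3; 0 1 -1)² = 2/35, sgn +1
4πI² = N·(3j₀)²·(3jₘ)² = 18/35
I = -1·√(0.514286/4π) = -0.20230066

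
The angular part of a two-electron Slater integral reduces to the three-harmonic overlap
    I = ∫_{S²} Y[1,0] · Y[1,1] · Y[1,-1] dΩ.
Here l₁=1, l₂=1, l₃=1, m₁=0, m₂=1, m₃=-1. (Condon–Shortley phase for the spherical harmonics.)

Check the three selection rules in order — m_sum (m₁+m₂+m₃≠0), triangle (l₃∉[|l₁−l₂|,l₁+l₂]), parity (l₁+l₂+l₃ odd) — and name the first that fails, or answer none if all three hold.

Σmᵢ = 0  ✓
l₃∈[|l₁−l₂|,l₁+l₂]=[0,2], have l₃=1  ✓
Σlᵢ = 3 ⇒ odd  ✗

parity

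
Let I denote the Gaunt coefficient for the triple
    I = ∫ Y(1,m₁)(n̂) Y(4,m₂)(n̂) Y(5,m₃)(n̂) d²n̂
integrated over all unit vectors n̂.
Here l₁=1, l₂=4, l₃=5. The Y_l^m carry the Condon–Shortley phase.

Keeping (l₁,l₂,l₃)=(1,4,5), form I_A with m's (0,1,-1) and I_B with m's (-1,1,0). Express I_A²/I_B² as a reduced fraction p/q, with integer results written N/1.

12/5

Same 1,4,5: normalisation and zero-m 3j drop out of the ratio.
A: Δ: 0! 2! 8! / 11! → 1/495; sum: t=0:+1/720 = 1/720; 3j²(1 4 5; 0 1 -1) = Δ·Π!·Σ² = 8/165  (sign +1)
B: Δ: 0! 2! 8! / 11! → 1/495; sum: t=0:+1/1440 = 1/1440; 3j²(1 4 5; -1 1 0) = Δ·Π!·Σ² = 2/99  (sign -1)
I_A²/I_B² = (8/165)/(2/99) = 12/5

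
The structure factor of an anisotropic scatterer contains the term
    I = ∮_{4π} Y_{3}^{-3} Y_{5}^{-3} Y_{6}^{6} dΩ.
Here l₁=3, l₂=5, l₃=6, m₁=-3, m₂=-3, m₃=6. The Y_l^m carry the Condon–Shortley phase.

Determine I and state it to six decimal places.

-0.119512

Rules hold: Σm=0, L=14 even, 2≤6≤8.
N = 7·11·13 = 1001
Δ = 2!·4!·8!/15! = 1/675675
Racah Σ t=0..2: t=0:+1/8640 t=1:−1/2304 t=2:+1/8640 = -7/34560
⇒ 3j(3 5 6; 0 0 0)² = 7/429, sgn -1
Racah Σ t=2..2: t=2:+1/1935360 = 1/1935360
⇒ 3j(3 5 6; -3 -3 6)² = 1/91, sgn +1
4πI² = N·(3j₀)²·(3jₘ)² = 7/39
I = -1·√(0.179487/4π) = -0.11951207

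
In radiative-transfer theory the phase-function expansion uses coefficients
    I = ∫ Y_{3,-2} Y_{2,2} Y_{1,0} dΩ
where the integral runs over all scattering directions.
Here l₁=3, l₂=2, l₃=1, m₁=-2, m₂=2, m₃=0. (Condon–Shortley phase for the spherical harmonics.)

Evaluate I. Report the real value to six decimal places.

0.184674

Checks pass: Σm=0; 6 even; l₃=1∈[1,5].
(2·3+1)(2·2+1)(2·1+1) = 105
Δ: 4! 2! 0! / 7! → 1/105
sum: t=2:+1/4 = 1/4
3j²(3 2 1; 0 0 0) = Δ·Π!·Σ² = 3/35  (sign -1)
sum: t=4:+1/24 = 1/24
3j²(3 2 1; -2 2 0) = Δ·Π!·Σ² = 1/21  (sign -1)
combine: 4πI² = 105·3/35·1/21 = 3/7
take √, sign +1: I = 0.18467439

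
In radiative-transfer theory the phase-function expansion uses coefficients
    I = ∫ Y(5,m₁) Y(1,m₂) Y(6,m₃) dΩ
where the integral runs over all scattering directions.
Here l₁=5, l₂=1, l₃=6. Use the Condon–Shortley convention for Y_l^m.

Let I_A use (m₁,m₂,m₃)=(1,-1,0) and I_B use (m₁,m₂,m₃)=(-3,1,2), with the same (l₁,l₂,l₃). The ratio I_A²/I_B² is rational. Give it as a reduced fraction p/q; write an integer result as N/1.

l's match ⇒ only the (l;m) 3-j factors differ between A and B.
A: triangle coeff Δ(5,1,6) = 1/858; Σ_t [0,0]: t=0:+1/34560 = 1/34560; (3j)²=5/286 [(5 1 6; 1 -1 0)], sign=+1
B: triangle coeff Δ(5,1,6) = 1/858; Σ_t [0,0]: t=0:+1/161280 = 1/161280; (3j)²=1/143 [(5 1 6; -3 1 2)], sign=+1
I_A²/I_B² = (5/286)/(1/143) = 5/2

5/2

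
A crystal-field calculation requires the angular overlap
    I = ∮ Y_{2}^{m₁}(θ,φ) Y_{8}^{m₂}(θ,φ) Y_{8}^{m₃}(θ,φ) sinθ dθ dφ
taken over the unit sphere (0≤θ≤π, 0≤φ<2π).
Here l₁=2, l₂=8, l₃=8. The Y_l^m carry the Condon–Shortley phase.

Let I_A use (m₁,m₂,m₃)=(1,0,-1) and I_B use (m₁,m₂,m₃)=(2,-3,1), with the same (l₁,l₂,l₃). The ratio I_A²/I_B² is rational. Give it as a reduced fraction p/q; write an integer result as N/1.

l's match ⇒ only the (l;m) 3-j factors differ between A and B.
A: triangle coeff Δ(2,8,8) = 1/348840; Σ_t [0,1]: t=0:+1/58060800 t=1:−1/50803200 = -1/406425600; (3j)²=1/3230 [(2 8 8; 1 0 -1)], sign=+1
B: triangle coeff Δ(2,8,8) = 1/348840; Σ_t [0,0]: t=0:+1/174182400 = 1/174182400; (3j)²=77/3876 [(2 8 8; 2 -3 1)], sign=-1
I_A²/I_B² = (1/3230)/(77/3876) = 6/385

6/385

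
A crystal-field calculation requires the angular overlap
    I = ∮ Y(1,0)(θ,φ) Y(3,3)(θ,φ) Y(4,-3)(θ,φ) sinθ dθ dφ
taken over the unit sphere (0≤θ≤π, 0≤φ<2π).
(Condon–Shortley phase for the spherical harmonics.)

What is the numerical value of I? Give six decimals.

m-sum 0 ✓  L=8 even ✓  2≤4≤4 ✓
Π(2lᵢ+1) = 3×7×9 = 189
triangle coeff Δ(1,3,4) = 1/252
Σ_t [0,0]: t=0:+1/36 = 1/36
(3j)²=4/63 [(1 3 4; 0 0 0)], sign=+1
Σ_t [0,0]: t=0:+1/720 = 1/720
(3j)²=1/36 [(1 3 4; 0 3 -3)], sign=-1
⇒ 4πI² = 1/3
I = (-1)√(1/3/(4π)) = -0.16286750

-0.162868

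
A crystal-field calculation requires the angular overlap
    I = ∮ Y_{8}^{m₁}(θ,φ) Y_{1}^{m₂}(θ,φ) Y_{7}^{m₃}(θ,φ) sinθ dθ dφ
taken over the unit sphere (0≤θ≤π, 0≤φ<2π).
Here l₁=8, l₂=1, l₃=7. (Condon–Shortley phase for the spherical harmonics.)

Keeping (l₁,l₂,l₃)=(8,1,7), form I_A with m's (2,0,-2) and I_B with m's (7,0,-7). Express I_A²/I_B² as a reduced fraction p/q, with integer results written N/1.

4/1

Shared (l₁,l₂,l₃)=(8,1,7): N and (l;000)² cancel in I_A²/I_B².
A: Δ = 2!·14!·0!/17! = 1/2040; Racah Σ t=1..1: t=1:−1/43545600 = -1/43545600; ⇒ 3j(8 1 7; 2 0 -2)² = 1/34, sgn +1
B: Δ = 2!·14!·0!/17! = 1/2040; Racah Σ t=1..1: t=1:−1/87178291200 = -1/87178291200; ⇒ 3j(8 1 7; 7 0 -7)² = 1/136, sgn -1
I_A²/I_B² = (1/34)/(1/136) = 4/1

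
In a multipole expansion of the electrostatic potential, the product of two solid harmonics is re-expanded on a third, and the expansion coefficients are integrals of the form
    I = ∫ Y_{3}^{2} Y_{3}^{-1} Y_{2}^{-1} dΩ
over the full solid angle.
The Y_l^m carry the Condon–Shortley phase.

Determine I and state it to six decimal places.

m-sum 0 ✓  L=8 even ✓  0≤2≤6 ✓
Π(2lᵢ+1) = 7×7×5 = 245
triangle coeff Δ(3,3,2) = 1/3780
Σ_t [1,3]: t=1:−1/24 t=2:+1/4 t=3:−1/24 = 1/6
(3j)²=4/105 [(3 3 2; 0 0 0)], sign=+1
Σ_t [0,1]: t=0:+1/48 t=1:−1/12 = -1/16
(3j)²=1/28 [(3 3 2; 2 -1 -1)], sign=+1
⇒ 4πI² = 1/3
I = (+1)√(1/3/(4π)) = 0.16286750

0.162868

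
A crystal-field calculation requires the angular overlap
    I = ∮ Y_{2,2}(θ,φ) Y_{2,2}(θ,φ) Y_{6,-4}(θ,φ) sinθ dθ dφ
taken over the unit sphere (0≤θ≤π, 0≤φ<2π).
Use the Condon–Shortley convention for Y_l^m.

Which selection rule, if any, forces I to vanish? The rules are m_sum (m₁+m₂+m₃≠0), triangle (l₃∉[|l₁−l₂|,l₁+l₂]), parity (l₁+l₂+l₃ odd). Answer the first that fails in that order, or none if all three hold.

triangle

Σmᵢ = 0  ✓
l₃∈[|l₁−l₂|,l₁+l₂]=[0,4], have l₃=6  ✗
Σlᵢ = 10 ⇒ even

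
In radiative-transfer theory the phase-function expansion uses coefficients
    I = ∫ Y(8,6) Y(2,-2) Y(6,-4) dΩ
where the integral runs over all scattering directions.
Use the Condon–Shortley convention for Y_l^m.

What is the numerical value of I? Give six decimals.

0.268492

m-sum 0 ✓  L=16 even ✓  6≤6≤10 ✓
Π(2lᵢ+1) = 17×5×13 = 1105
triangle coeff Δ(8,2,6) = 1/30940
Σ_t [2,2]: t=2:+1/2073600 = 1/2073600
(3j)²=28/1105 [(8 2 6; 0 0 0)], sign=+1
Σ_t [0,0]: t=0:+1/174182400 = 1/174182400
(3j)²=11/340 [(8 2 6; 6 -2 -4)], sign=+1
⇒ 4πI² = 77/85
I = (+1)√(77/85/(4π)) = 0.26849176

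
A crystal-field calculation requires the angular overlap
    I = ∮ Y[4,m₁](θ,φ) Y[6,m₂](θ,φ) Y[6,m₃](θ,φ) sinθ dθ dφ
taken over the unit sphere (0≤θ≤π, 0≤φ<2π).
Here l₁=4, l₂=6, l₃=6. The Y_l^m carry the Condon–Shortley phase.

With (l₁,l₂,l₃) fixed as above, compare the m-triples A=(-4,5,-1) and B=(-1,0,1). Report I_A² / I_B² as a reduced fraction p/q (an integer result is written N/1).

Same 4,6,6: normalisation and zero-m 3j drop out of the ratio.
A: Δ: 4! 4! 8! / 17! → 1/15315300; sum: t=4:+1/2903040 = 1/2903040; 3j²(4 6 6; -4 5 -1) = Δ·Π!·Σ² = 5/663  (sign -1)
B: Δ: 4! 4! 8! / 17! → 1/15315300; sum: t=1:−1/103680 t=2:+1/13824 t=3:−1/17280 t=4:+1/207360 = 1/103680; 3j²(4 6 6; -1 0 1) = Δ·Π!·Σ² = 10/7293  (sign -1)
I_A²/I_B² = (5/663)/(10/7293) = 11/2

11/2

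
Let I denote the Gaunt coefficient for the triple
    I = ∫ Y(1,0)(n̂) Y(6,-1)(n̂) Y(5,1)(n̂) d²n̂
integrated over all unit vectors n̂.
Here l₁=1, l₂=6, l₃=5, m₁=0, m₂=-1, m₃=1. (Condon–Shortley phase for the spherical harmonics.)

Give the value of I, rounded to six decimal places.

Rules hold: Σm=0, L=12 even, 5≤5≤7.
N = 3·13·11 = 429
Δ = 2!·0!·10!/13! = 1/858
Racah Σ t=1..1: t=1:−1/14400 = -1/14400
⇒ 3j(1 6 5; 0 0 0)² = 6/143, sgn +1
Racah Σ t=1..1: t=1:−1/17280 = -1/17280
⇒ 3j(1 6 5; 0 -1 1)² = 35/858, sgn -1
4πI² = N·(3j₀)²·(3jₘ)² = 105/143
I = -1·√(0.734266/4π) = -0.24172507

-0.241725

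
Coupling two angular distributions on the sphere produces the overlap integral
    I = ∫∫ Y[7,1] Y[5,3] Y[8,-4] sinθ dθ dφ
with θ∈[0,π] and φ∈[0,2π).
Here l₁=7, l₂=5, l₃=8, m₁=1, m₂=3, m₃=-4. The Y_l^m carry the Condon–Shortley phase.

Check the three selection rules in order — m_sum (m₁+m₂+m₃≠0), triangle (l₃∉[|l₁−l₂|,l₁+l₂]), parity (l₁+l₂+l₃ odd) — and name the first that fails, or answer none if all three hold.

none

azimuthal sum: 1 + 3 − 4 = 0  ✓
2 ≤ 8 ≤ 12 (triangle on l)  ✓
L = 7 + 5 + 8 = 20 (even)  ✓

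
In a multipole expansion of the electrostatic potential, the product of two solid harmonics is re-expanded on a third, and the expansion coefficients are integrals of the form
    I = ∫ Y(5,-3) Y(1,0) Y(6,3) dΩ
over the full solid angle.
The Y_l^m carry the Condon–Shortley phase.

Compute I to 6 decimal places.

-0.212310

m-sum 0 ✓  L=12 even ✓  4≤6≤6 ✓
Π(2lᵢ+1) = 11×3×13 = 429
triangle coeff Δ(5,1,6) = 1/858
Σ_t [0,0]: t=0:+1/14400 = 1/14400
(3j)²=6/143 [(5 1 6; 0 0 0)], sign=+1
Σ_t [0,0]: t=0:+1/80640 = 1/80640
(3j)²=9/286 [(5 1 6; -3 0 3)], sign=-1
⇒ 4πI² = 81/143
I = (-1)√(81/143/(4π)) = -0.21230956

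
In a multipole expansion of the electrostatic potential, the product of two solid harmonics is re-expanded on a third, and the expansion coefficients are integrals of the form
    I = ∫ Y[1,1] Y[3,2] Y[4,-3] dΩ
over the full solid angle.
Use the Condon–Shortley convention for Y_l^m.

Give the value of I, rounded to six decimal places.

Rules hold: Σm=0, L=8 even, 2≤4≤4.
N = 3·7·9 = 189
Δ = 0!·2!·6!/9! = 1/252
Racah Σ t=0..0: t=0:+1/36 = 1/36
⇒ 3j(1 3 4; 0 0 0)² = 4/63, sgn +1
Racah Σ t=0..0: t=0:+1/240 = 1/240
⇒ 3j(1 3 4; 1 2 -3)² = 1/12, sgn -1
4πI² = N·(3j₀)²·(3jₘ)² = 1/1
I = -1·√(1/4π) = -0.28209479

-0.282095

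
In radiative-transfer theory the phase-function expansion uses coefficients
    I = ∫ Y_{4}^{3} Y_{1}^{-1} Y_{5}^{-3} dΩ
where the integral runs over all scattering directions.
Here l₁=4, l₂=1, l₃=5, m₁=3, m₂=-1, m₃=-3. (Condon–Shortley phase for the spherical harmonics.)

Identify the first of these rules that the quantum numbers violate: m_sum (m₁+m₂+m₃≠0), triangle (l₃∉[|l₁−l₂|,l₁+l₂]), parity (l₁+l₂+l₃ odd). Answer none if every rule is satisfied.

m_sum

azimuthal sum: 3 − 1 − 3 = -1  ✗
3 ≤ 5 ≤ 5 (triangle on l)
L = 4 + 1 + 5 = 10 (even)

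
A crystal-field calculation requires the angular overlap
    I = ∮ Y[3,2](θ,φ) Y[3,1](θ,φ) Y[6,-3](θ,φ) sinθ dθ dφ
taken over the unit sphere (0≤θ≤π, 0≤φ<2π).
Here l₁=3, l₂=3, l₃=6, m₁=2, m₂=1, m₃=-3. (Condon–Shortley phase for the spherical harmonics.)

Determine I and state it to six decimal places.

-0.230476

m-sum 0 ✓  L=12 even ✓  0≤6≤6 ✓
Π(2lᵢ+1) = 7×7×13 = 637
triangle coeff Δ(3,3,6) = 1/12012
Σ_t [0,0]: t=0:+1/1296 = 1/1296
(3j)²=100/3003 [(3 3 6; 0 0 0)], sign=+1
Σ_t [0,0]: t=0:+1/5760 = 1/5760
(3j)²=9/286 [(3 3 6; 2 1 -3)], sign=-1
⇒ 4πI² = 1050/1573
I = (-1)√(1050/1573/(4π)) = -0.23047581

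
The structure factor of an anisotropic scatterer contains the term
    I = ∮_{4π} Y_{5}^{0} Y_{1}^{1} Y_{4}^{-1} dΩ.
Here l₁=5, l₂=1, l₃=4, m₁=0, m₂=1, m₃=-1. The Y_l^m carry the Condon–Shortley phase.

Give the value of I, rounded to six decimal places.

m-sum 0 ✓  L=10 even ✓  4≤4≤6 ✓
Π(2lᵢ+1) = 11×3×9 = 297
triangle coeff Δ(5,1,4) = 1/495
Σ_t [1,1]: t=1:−1/576 = -1/576
(3j)²=5/99 [(5 1 4; 0 0 0)], sign=-1
Σ_t [2,2]: t=2:+1/1440 = 1/1440
(3j)²=2/99 [(5 1 4; 0 1 -1)], sign=-1
⇒ 4πI² = 10/33
I = (+1)√(10/33/(4π)) = 0.15528807

0.155288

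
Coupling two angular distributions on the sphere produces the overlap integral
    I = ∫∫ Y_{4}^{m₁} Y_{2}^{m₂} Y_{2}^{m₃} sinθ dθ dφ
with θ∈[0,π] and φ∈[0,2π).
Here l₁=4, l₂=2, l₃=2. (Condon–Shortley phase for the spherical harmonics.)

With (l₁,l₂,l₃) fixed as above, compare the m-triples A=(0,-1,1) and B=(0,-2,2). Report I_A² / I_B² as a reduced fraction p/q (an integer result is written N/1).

Same 4,2,2: normalisation and zero-m 3j drop out of the ratio.
A: Δ: 4! 4! 0! / 9! → 1/630; sum: t=1:−1/36 = -1/36; 3j²(4 2 2; 0 -1 1) = Δ·Π!·Σ² = 8/315  (sign +1)
B: Δ: 4! 4! 0! / 9! → 1/630; sum: t=0:+1/576 = 1/576; 3j²(4 2 2; 0 -2 2) = Δ·Π!·Σ² = 1/630  (sign +1)
I_A²/I_B² = (8/315)/(1/630) = 16/1

16/1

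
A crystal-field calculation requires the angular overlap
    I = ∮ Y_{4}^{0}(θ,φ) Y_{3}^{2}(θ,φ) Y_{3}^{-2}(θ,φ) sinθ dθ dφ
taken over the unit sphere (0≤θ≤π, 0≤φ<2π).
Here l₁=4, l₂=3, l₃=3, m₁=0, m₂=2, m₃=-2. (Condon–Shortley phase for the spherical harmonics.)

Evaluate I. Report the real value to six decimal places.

m-sum 0 ✓  L=10 even ✓  1≤3≤7 ✓
Π(2lᵢ+1) = 9×7×7 = 441
triangle coeff Δ(4,3,3) = 1/34650
Σ_t [1,3]: t=1:−1/72 t=2:+1/16 t=3:−1/72 = 5/144
(3j)²=2/77 [(4 3 3; 0 0 0)], sign=-1
Σ_t [3,4]: t=3:−1/72 t=4:+1/576 = -7/576
(3j)²=7/198 [(4 3 3; 0 2 -2)], sign=+1
⇒ 4πI² = 49/121
I = (-1)√(49/121/(4π)) = -0.17951487

-0.179515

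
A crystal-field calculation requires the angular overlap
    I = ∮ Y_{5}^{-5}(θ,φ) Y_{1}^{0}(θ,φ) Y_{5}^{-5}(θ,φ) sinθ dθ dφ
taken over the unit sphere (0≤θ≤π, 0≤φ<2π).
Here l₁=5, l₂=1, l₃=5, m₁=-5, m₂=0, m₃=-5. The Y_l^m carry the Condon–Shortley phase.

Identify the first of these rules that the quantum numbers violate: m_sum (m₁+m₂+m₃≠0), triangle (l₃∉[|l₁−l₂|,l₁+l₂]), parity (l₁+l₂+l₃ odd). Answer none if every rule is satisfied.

m_sum

azimuthal sum: -5 + 0 − 5 = -10  ✗
4 ≤ 5 ≤ 6 (triangle on l)
L = 5 + 1 + 5 = 11 (odd)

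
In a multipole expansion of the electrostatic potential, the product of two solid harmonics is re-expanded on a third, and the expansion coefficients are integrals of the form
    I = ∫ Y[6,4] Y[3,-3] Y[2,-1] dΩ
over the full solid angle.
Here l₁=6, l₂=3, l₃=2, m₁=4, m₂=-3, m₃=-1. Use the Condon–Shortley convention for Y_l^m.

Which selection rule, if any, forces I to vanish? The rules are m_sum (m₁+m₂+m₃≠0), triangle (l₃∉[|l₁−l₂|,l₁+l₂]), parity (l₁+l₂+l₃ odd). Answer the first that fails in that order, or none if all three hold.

triangle

Σmᵢ = 0  ✓
l₃∈[|l₁−l₂|,l₁+l₂]=[3,9], have l₃=2  ✗
Σlᵢ = 11 ⇒ odd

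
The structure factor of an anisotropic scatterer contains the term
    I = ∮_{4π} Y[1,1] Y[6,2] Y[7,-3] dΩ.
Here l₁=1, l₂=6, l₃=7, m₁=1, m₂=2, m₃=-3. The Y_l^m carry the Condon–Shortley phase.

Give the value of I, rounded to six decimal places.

-0.234717

Rules hold: Σm=0, L=14 even, 5≤7≤7.
N = 3·13·15 = 585
Δ = 0!·2!·12!/15! = 1/1365
Racah Σ t=0..0: t=0:+1/518400 = 1/518400
⇒ 3j(1 6 7; 0 0 0)² = 7/195, sgn -1
Racah Σ t=0..0: t=0:+1/1935360 = 1/1935360
⇒ 3j(1 6 7; 1 2 -3)² = 3/91, sgn +1
4πI² = N·(3j₀)²·(3jₘ)² = 9/13
I = -1·√(0.692308/4π) = -0.23471705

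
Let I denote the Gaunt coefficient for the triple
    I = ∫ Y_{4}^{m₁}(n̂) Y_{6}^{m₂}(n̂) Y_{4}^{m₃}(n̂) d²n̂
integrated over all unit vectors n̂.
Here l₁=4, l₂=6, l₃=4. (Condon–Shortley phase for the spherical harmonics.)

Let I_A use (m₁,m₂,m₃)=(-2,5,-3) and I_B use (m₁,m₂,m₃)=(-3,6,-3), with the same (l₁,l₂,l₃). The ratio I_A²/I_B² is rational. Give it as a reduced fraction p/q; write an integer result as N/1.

Shared (l₁,l₂,l₃)=(4,6,4): N and (l;000)² cancel in I_A²/I_B².
A: Δ = 6!·2!·6!/15! = 1/1261260; Racah Σ t=5..6: t=5:−1/86400 t=6:+1/172800 = -1/172800; ⇒ 3j(4 6 4; -2 5 -3)² = 1/130, sgn +1
B: Δ = 6!·2!·6!/15! = 1/1261260; Racah Σ t=6..6: t=6:+1/518400 = 1/518400; ⇒ 3j(4 6 4; -3 6 -3)² = 7/195, sgn -1
I_A²/I_B² = (1/130)/(7/195) = 3/14

3/14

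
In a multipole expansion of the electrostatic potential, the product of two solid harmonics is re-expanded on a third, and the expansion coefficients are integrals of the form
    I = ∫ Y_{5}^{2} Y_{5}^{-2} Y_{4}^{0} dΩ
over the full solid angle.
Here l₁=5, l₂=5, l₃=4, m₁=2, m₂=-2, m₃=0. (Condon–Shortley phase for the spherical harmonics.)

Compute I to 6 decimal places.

m-sum 0 ✓  L=14 even ✓  0≤4≤10 ✓
Π(2lᵢ+1) = 11×11×9 = 1089
triangle coeff Δ(5,5,4) = 1/3153150
Σ_t [1,5]: t=1:−1/69120 t=2:+1/1728 t=3:−1/576 t=4:+1/1728 t=5:−1/69120 = -7/11520
(3j)²=2/143 [(5 5 4; 0 0 0)], sign=-1
Σ_t [0,3]: t=0:+1/25920 t=1:−1/1920 t=2:+1/1728 t=3:−1/20736 = 1/20736
(3j)²=1/2574 [(5 5 4; 2 -2 0)], sign=+1
⇒ 4πI² = 1/169
I = (-1)√(1/169/(4π)) = -0.02169960

-0.021700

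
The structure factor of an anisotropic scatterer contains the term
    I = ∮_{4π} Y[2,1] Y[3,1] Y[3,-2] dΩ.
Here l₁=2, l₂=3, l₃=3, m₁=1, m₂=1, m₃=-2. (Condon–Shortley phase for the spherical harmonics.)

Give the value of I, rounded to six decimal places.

Rules hold: Σm=0, L=8 even, 1≤3≤5.
N = 5·7·7 = 245
Δ = 2!·2!·4!/9! = 1/3780
Racah Σ t=0..2: t=0:+1/24 t=1:−1/4 t=2:+1/24 = -1/6
⇒ 3j(2 3 3; 0 0 0)² = 4/105, sgn +1
Racah Σ t=0..1: t=0:+1/48 t=1:−1/12 = -1/16
⇒ 3j(2 3 3; 1 1 -2)² = 1/28, sgn +1
4πI² = N·(3j₀)²·(3jₘ)² = 1/3
I = +1·√(0.333333/4π) = 0.16286750

0.162868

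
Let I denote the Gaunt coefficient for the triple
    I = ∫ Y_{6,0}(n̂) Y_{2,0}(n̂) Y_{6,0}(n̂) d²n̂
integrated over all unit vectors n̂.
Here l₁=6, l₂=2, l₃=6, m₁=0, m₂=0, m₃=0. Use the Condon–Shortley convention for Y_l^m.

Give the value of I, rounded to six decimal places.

0.160563

Checks pass: Σm=0; 14 even; l₃=6∈[4,8].
(2·6+1)(2·2+1)(2·6+1) = 845
Δ: 2! 10! 2! / 15! → 1/90090
sum: t=0:+1/69120 t=1:−1/14400 t=2:+1/69120 = -7/172800
3j²(6 2 6; 0 0 0) = Δ·Π!·Σ² = 14/715  (sign -1)
(m-triple is (0,0,0) — same symbol as above.)
combine: 4πI² = 845·14/715·14/715 = 196/605
take √, sign +1: I = 0.16056298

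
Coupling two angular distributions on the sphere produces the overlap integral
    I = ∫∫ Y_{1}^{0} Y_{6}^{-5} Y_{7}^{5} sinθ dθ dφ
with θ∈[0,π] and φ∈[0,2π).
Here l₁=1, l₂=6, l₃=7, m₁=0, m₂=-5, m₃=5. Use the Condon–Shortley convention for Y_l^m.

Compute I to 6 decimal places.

Checks pass: Σm=0; 14 even; l₃=7∈[5,7].
(2·1+1)(2·6+1)(2·7+1) = 585
Δ: 0! 2! 12! / 15! → 1/1365
sum: t=0:+1/518400 = 1/518400
3j²(1 6 7; 0 0 0) = Δ·Π!·Σ² = 7/195  (sign -1)
sum: t=0:+1/39916800 = 1/39916800
3j²(1 6 7; 0 -5 5) = Δ·Π!·Σ² = 8/455  (sign +1)
combine: 4πI² = 585·7/195·8/455 = 24/65
take √, sign -1: I = -0.17141310

-0.171413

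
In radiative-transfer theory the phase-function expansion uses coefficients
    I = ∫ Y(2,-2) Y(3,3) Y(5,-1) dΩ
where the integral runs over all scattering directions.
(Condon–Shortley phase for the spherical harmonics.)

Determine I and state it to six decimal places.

Checks pass: Σm=0; 10 even; l₃=5∈[1,5].
(2·2+1)(2·3+1)(2·5+1) = 385
Δ: 0! 4! 6! / 11! → 1/2310
sum: t=0:+1/144 = 1/144
3j²(2 3 5; 0 0 0) = Δ·Π!·Σ² = 10/231  (sign -1)
sum: t=0:+1/17280 = 1/17280
3j²(2 3 5; -2 3 -1) = Δ·Π!·Σ² = 1/2310  (sign +1)
combine: 4πI² = 385·10/231·1/2310 = 5/693
take √, sign -1: I = -0.02396147

-0.023961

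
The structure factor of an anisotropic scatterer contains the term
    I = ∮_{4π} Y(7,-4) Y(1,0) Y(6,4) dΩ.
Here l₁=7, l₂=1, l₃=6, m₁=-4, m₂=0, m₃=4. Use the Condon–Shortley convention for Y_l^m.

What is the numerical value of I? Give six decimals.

0.201000

m-sum 0 ✓  L=14 even ✓  6≤6≤8 ✓
Π(2lᵢ+1) = 15×3×13 = 585
triangle coeff Δ(7,1,6) = 1/1365
Σ_t [1,1]: t=1:−1/518400 = -1/518400
(3j)²=7/195 [(7 1 6; 0 0 0)], sign=-1
Σ_t [1,1]: t=1:−1/7257600 = -1/7257600
(3j)²=11/455 [(7 1 6; -4 0 4)], sign=-1
⇒ 4πI² = 33/65
I = (+1)√(33/65/(4π)) = 0.20099968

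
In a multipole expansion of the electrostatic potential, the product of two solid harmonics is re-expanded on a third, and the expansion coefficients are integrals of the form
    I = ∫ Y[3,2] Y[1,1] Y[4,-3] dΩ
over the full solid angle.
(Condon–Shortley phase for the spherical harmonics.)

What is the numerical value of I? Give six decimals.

-0.282095

Rules hold: Σm=0, L=8 even, 2≤4≤4.
N = 7·3·9 = 189
Δ = 0!·6!·2!/9! = 1/252
Racah Σ t=0..0: t=0:+1/36 = 1/36
⇒ 3j(3 1 4; 0 0 0)² = 4/63, sgn +1
Racah Σ t=0..0: t=0:+1/240 = 1/240
⇒ 3j(3 1 4; 2 1 -3)² = 1/12, sgn -1
4πI² = N·(3j₀)²·(3jₘ)² = 1/1
I = -1·√(1/4π) = -0.28209479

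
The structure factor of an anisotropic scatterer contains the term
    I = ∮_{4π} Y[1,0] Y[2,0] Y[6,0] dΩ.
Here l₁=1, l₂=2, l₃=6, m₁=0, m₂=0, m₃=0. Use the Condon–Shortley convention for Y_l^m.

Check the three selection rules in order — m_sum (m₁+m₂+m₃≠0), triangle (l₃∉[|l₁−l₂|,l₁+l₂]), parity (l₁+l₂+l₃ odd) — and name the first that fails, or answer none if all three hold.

m₁+m₂+m₃ = 0 + 0 + 0 = 0  ✓
triangle: |1−2|=1 ≤ l₃=6 ≤ 1+2=3  ✗
parity: l₁+l₂+l₃ = 9 is odd

triangle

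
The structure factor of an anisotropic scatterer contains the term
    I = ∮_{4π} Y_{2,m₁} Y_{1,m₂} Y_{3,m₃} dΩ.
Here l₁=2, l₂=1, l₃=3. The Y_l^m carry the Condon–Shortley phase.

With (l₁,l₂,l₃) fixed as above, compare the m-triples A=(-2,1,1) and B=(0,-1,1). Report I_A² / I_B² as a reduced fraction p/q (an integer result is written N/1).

l's match ⇒ only the (l;m) 3-j factors differ between A and B.
A: triangle coeff Δ(2,1,3) = 1/105; Σ_t [0,0]: t=0:+1/48 = 1/48; (3j)²=1/105 [(2 1 3; -2 1 1)], sign=+1
B: triangle coeff Δ(2,1,3) = 1/105; Σ_t [0,0]: t=0:+1/8 = 1/8; (3j)²=2/35 [(2 1 3; 0 -1 1)], sign=+1
I_A²/I_B² = (1/105)/(2/35) = 1/6

1/6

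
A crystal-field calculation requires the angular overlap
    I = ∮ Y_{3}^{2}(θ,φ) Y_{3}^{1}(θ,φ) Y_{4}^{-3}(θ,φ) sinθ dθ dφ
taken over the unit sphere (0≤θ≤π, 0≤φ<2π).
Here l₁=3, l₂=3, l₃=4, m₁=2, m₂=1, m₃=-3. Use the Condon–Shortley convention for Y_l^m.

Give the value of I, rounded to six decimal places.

m-sum 0 ✓  L=10 even ✓  0≤4≤6 ✓
Π(2lᵢ+1) = 7×7×9 = 441
triangle coeff Δ(3,3,4) = 1/34650
Σ_t [0,2]: t=0:+1/72 t=1:−1/16 t=2:+1/72 = -5/144
(3j)²=2/77 [(3 3 4; 0 0 0)], sign=-1
Σ_t [0,1]: t=0:+1/288 t=1:−1/144 = -1/288
(3j)²=1/99 [(3 3 4; 2 1 -3)], sign=+1
⇒ 4πI² = 14/121
I = (-1)√(14/121/(4π)) = -0.09595473

-0.095955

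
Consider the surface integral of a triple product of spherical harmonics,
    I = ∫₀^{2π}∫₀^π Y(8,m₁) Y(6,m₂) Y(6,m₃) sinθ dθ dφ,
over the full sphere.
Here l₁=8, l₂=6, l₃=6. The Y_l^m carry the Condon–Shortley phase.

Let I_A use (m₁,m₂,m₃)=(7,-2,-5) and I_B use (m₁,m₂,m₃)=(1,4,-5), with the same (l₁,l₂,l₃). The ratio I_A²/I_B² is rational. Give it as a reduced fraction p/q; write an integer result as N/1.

143/96

l's match ⇒ only the (l;m) 3-j factors differ between A and B.
A: triangle coeff Δ(8,6,6) = 1/1309458150; Σ_t [0,1]: t=0:+1/4877107200 t=1:−1/1219276800 = -1/1625702400; (3j)²=33/2261 [(8 6 6; 7 -2 -5)], sign=+1
B: triangle coeff Δ(8,6,6) = 1/1309458150; Σ_t [6,7]: t=6:+1/174182400 t=7:−1/1219276800 = 1/203212800; (3j)²=288/29393 [(8 6 6; 1 4 -5)], sign=-1
I_A²/I_B² = (33/2261)/(288/29393) = 143/96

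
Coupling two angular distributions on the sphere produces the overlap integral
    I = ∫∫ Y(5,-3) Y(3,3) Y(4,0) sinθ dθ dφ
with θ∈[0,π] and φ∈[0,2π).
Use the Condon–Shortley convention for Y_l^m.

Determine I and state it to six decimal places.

Rules hold: Σm=0, L=12 even, 2≤4≤8.
N = 11·7·9 = 693
Δ = 4!·6!·2!/13! = 1/180180
Racah Σ t=1..3: t=1:−1/576 t=2:+1/144 t=3:−1/576 = 1/288
⇒ 3j(5 3 4; 0 0 0)² = 20/1001, sgn +1
Racah Σ t=4..4: t=4:+1/2304 = 1/2304
⇒ 3j(5 3 4; -3 3 0)² = 5/143, sgn +1
4πI² = N·(3j₀)²·(3jₘ)² = 900/1859
I = +1·√(0.484131/4π) = 0.19628026

0.196280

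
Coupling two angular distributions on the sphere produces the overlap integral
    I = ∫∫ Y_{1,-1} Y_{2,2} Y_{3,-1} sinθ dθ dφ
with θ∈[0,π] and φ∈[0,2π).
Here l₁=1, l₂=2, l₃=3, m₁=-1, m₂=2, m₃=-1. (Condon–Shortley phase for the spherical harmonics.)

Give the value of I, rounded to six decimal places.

Rules hold: Σm=0, L=6 even, 1≤3≤3.
N = 3·5·7 = 105
Δ = 0!·2!·4!/7! = 1/105
Racah Σ t=0..0: t=0:+1/4 = 1/4
⇒ 3j(1 2 3; 0 0 0)² = 3/35, sgn -1
Racah Σ t=0..0: t=0:+1/48 = 1/48
⇒ 3j(1 2 3; -1 2 -1)² = 1/105, sgn +1
4πI² = N·(3j₀)²·(3jₘ)² = 3/35
I = -1·√(0.0857143/4π) = -0.08258890

-0.082589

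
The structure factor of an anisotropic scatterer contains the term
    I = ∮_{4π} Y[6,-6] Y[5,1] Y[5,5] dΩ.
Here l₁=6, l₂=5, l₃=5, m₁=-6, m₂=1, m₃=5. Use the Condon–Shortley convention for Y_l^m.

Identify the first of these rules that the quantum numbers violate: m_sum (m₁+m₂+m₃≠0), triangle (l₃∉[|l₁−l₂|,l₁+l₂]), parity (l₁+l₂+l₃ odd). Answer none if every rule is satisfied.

m₁+m₂+m₃ = -6 + 1 + 5 = 0  ✓
triangle: |6−5|=1 ≤ l₃=5 ≤ 6+5=11  ✓
parity: l₁+l₂+l₃ = 16 is even  ✓

none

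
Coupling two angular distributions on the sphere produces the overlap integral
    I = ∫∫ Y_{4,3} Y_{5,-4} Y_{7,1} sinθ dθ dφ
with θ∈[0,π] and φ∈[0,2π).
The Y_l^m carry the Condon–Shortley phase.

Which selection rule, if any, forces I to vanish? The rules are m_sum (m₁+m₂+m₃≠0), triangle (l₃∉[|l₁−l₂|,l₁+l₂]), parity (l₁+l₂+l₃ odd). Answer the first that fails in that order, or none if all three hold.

m₁+m₂+m₃ = 3 − 4 + 1 = 0  ✓
triangle: |4−5|=1 ≤ l₃=7 ≤ 4+5=9  ✓
parity: l₁+l₂+l₃ = 16 is even  ✓

none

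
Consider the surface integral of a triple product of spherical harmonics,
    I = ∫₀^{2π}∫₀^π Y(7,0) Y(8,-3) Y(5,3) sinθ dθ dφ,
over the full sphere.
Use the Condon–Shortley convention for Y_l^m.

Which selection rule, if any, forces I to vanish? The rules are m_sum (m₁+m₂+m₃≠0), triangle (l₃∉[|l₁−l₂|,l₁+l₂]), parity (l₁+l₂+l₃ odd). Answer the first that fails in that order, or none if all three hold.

none

azimuthal sum: 0 − 3 + 3 = 0  ✓
1 ≤ 5 ≤ 15 (triangle on l)  ✓
L = 7 + 8 + 5 = 20 (even)  ✓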